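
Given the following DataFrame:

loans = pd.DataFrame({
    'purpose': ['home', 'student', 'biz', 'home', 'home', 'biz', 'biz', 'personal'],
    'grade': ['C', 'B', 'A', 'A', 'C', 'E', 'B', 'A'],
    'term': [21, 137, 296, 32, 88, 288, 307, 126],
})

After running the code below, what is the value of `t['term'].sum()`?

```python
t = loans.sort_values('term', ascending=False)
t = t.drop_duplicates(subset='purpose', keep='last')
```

572

sort by term descending:
    purpose grade  term
6       biz     B   307
2       biz     A   296
5       biz     E   288
1   student     B   137
7  personal     A   126
4      home     C    88
3      home     A    32
0      home     C    21
drop duplicate purpose (keep=last):
    purpose grade  term
5       biz     E   288
1   student     B   137
7  personal     A   126
0      home     C    21
Hence 572.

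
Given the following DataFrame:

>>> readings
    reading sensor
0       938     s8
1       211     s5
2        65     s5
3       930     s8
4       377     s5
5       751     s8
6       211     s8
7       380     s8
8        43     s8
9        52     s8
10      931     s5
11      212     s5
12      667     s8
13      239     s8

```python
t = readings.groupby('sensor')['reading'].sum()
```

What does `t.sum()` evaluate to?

6007

group by sensor, sum of reading:
sensor
s5    1796
s8    4211
Name: reading, dtype: int64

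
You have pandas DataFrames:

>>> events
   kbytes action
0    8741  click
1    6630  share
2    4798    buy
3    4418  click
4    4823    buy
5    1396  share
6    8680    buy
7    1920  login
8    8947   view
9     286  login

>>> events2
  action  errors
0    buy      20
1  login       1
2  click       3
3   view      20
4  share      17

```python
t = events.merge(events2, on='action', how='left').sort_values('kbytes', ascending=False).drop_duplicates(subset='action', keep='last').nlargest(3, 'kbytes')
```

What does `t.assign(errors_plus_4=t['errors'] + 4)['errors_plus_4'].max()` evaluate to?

24

merge on 'action' (how='left') → 10 rows:
   kbytes action  errors
0    8741  click       3
1    6630  share      17
2    4798    buy      20
3    4418  click       3
4    4823    buy      20
5    1396  share      17
6    8680    buy      20
7    1920  login       1
8    8947   view      20
9     286  login       1
sort by kbytes descending:
   kbytes action  errors
8    8947   view      20
0    8741  click       3
6    8680    buy      20
1    6630  share      17
4    4823    buy      20
2    4798    buy      20
3    4418  click       3
7    1920  login       1
5    1396  share      17
9     286  login       1
drop duplicate action (keep=last):
   kbytes action  errors
8    8947   view      20
2    4798    buy      20
3    4418  click       3
5    1396  share      17
9     286  login       1
take 3 rows with largest kbytes:
   kbytes action  errors
8    8947   view      20
2    4798    buy      20
3    4418  click       3
add column errors_plus_4 = t['errors'] + 4:
   kbytes action  errors  errors_plus_4
8    8947   view      20             24
2    4798    buy      20             24
3    4418  click       3              7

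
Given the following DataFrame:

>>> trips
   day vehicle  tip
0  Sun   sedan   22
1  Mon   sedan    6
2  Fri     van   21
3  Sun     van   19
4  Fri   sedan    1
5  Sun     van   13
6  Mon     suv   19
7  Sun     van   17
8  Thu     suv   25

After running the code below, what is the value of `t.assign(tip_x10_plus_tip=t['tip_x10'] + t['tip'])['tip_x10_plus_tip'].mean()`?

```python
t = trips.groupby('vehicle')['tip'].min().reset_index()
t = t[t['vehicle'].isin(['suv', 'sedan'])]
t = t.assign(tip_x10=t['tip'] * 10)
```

110.0

group by vehicle, min of tip:
vehicle
sedan     1
suv      19
van      13
Name: tip, dtype: int64
reset_index():
  vehicle  tip
0   sedan    1
1     suv   19
2     van   13
filter rows where vehicle in ['suv', 'sedan']:
  vehicle  tip
0   sedan    1
1     suv   19
add column tip_x10 = t['tip'] * 10:
  vehicle  tip  tip_x10
0   sedan    1       10
1     suv   19      190
add column tip_x10_plus_tip = t['tip_x10'] + t['tip']:
  vehicle  tip  tip_x10  tip_x10_plus_tip
0   sedan    1       10                11
1     suv   19      190               209
Then the mean of column 'tip_x10_plus_tip': 110.0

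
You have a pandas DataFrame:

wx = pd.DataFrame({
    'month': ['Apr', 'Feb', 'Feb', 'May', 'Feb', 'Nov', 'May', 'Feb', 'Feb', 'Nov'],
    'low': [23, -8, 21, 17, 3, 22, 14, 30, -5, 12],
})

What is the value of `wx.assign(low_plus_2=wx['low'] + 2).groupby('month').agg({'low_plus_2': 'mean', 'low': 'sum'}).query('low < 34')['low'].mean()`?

27.0

add column low_plus_2 = wx['low'] + 2:
  month  low  low_plus_2
0   Apr   23          25
1   Feb   -8          -6
2   Feb   21          23
3   May   17          19
4   Feb    3           5
5   Nov   22          24
6   May   14          16
7   Feb   30          32
8   Feb   -5          -3
9   Nov   12          14
group by month: mean(low_plus_2), sum(low):
       low_plus_2  low
month                 
Apr          25.0   23
Feb          10.2   41
May          17.5   31
Nov          19.0   34
filter rows where low < 34:
       low_plus_2  low
month                 
Apr          25.0   23
May          17.5   31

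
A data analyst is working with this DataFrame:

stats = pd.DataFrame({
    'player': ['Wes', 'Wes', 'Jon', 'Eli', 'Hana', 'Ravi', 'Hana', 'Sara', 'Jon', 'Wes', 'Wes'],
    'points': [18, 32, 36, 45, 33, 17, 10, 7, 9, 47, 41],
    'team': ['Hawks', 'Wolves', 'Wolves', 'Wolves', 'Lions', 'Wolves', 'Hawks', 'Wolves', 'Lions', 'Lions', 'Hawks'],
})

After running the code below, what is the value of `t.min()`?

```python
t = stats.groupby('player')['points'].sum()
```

7

group by player, sum of points:
player
Eli      45
Hana     43
Jon      45
Ravi     17
Sara      7
Wes     138
Name: points, dtype: int64
Hence 7.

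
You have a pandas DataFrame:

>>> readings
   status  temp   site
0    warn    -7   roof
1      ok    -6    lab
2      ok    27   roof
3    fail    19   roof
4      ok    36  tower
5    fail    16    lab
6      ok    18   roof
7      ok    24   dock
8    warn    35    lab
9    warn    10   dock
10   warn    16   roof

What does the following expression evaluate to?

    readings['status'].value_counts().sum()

11

value_counts of status:
status
ok      5
warn    4
fail    2
Name: count, dtype: int64
Finally, sum of the resulting series = 11.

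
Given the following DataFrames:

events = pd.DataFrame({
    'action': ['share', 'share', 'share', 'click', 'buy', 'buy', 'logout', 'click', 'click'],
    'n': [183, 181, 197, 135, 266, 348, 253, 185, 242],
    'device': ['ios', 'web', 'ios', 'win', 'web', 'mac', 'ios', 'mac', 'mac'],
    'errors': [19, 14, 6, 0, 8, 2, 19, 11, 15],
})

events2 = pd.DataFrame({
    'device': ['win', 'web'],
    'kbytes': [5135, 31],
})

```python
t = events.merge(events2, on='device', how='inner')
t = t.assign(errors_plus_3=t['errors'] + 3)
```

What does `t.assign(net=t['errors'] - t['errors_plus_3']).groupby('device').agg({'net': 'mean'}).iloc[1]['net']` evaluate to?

-3.0

merge on 'device' (how='inner') → 3 rows:
  action    n device  errors  kbytes
0  share  181    web      14      31
1  click  135    win       0    5135
2    buy  266    web       8      31
add column errors_plus_3 = t['errors'] + 3:
  action    n device  errors  kbytes  errors_plus_3
0  share  181    web      14      31             17
1  click  135    win       0    5135              3
2    buy  266    web       8      31             11
add column net = t['errors'] - t['errors_plus_3']:
  action    n device  errors  kbytes  errors_plus_3  net
0  share  181    web      14      31             17   -3
1  click  135    win       0    5135              3   -3
2    buy  266    web       8      31             11   -3
group by device, mean of net:
        net
device     
web    -3.0
win    -3.0
Then the value at position 1, column 'net': -3.0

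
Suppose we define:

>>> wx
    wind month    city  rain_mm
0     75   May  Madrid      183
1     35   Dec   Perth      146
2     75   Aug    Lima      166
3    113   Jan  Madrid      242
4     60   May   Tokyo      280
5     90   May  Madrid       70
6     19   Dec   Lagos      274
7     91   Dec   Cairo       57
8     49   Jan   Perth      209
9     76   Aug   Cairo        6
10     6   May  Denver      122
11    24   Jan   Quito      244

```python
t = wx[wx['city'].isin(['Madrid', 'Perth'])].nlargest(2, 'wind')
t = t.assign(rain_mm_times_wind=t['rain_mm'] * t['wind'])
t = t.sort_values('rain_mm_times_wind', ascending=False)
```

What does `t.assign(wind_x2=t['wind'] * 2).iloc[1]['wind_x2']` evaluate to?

180

filter rows where city in ['Madrid', 'Perth']:
   wind month    city  rain_mm
0    75   May  Madrid      183
1    35   Dec   Perth      146
3   113   Jan  Madrid      242
5    90   May  Madrid       70
8    49   Jan   Perth      209
take 2 rows with largest wind:
   wind month    city  rain_mm
3   113   Jan  Madrid      242
5    90   May  Madrid       70
add column rain_mm_times_wind = t['rain_mm'] * t['wind']:
   wind month    city  rain_mm  rain_mm_times_wind
3   113   Jan  Madrid      242               27346
5    90   May  Madrid       70                6300
sort by rain_mm_times_wind descending:
   wind month    city  rain_mm  rain_mm_times_wind
3   113   Jan  Madrid      242               27346
5    90   May  Madrid       70                6300
add column wind_x2 = t['wind'] * 2:
   wind month    city  rain_mm  rain_mm_times_wind  wind_x2
3   113   Jan  Madrid      242               27346      226
5    90   May  Madrid       70                6300      180
Hence 180.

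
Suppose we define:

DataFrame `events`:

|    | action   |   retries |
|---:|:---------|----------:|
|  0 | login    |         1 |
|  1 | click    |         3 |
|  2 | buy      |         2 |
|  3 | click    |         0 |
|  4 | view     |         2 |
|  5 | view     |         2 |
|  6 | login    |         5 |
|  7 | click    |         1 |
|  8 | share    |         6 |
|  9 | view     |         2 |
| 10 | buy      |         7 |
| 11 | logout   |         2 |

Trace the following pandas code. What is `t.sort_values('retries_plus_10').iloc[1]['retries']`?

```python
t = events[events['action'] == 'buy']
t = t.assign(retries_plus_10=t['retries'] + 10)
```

7

filter rows where action == 'buy':
   action  retries
2     buy        2
10    buy        7
add column retries_plus_10 = t['retries'] + 10:
   action  retries  retries_plus_10
2     buy        2               12
10    buy        7               17
sort by retries_plus_10:
   action  retries  retries_plus_10
2     buy        2               12
10    buy        7               17
Finally, value at position 1, column 'retries' = 7.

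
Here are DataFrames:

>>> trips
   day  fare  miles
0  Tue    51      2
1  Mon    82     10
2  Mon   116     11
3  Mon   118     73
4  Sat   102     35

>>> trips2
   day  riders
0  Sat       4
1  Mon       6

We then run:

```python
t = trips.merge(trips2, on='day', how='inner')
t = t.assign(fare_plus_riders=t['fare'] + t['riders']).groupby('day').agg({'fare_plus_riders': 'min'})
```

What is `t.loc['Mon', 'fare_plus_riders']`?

merge on 'day' (how='inner') → 4 rows:
   day  fare  miles  riders
0  Mon    82     10       6
1  Mon   116     11       6
2  Mon   118     73       6
3  Sat   102     35       4
add column fare_plus_riders = t['fare'] + t['riders']:
   day  fare  miles  riders  fare_plus_riders
0  Mon    82     10       6                88
1  Mon   116     11       6               122
2  Mon   118     73       6               124
3  Sat   102     35       4               106
group by day, min of fare_plus_riders:
     fare_plus_riders
day                  
Mon                88
Sat               106
Finally, value at row 'Mon', column 'fare_plus_riders' = 88.

88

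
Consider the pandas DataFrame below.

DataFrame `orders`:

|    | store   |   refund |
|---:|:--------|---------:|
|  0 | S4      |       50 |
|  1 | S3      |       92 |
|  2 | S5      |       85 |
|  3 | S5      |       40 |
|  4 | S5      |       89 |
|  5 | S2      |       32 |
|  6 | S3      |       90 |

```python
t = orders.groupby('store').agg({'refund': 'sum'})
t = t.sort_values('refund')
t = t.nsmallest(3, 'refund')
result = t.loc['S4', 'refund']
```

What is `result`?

group by store, sum of refund:
       refund
store        
S2         32
S3        182
S4         50
S5        214
sort by refund:
       refund
store        
S2         32
S4         50
S3        182
S5        214
take 3 rows with smallest refund:
       refund
store        
S2         32
S4         50
S3        182

50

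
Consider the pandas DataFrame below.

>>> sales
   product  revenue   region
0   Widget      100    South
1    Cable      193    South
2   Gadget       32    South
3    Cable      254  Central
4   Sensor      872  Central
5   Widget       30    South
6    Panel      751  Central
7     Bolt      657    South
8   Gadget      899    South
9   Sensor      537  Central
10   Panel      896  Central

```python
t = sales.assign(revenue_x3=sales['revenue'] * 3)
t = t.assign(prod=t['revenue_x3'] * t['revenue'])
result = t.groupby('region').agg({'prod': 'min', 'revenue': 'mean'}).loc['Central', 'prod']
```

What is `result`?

193548

add column revenue_x3 = sales['revenue'] * 3:
   product  revenue   region  revenue_x3
0   Widget      100    South         300
1    Cable      193    South         579
2   Gadget       32    South          96
3    Cable      254  Central         762
4   Sensor      872  Central        2616
5   Widget       30    South          90
6    Panel      751  Central        2253
7     Bolt      657    South        1971
8   Gadget      899    South        2697
9   Sensor      537  Central        1611
10   Panel      896  Central        2688
add column prod = t['revenue_x3'] * t['revenue']:
   product  revenue   region  revenue_x3     prod
0   Widget      100    South         300    30000
1    Cable      193    South         579   111747
2   Gadget       32    South          96     3072
3    Cable      254  Central         762   193548
4   Sensor      872  Central        2616  2281152
5   Widget       30    South          90     2700
6    Panel      751  Central        2253  1692003
7     Bolt      657    South        1971  1294947
8   Gadget      899    South        2697  2424603
9   Sensor      537  Central        1611   865107
10   Panel      896  Central        2688  2408448
group by region: min(prod), mean(revenue):
           prod  revenue
region                  
Central  193548    662.0
South      2700    318.5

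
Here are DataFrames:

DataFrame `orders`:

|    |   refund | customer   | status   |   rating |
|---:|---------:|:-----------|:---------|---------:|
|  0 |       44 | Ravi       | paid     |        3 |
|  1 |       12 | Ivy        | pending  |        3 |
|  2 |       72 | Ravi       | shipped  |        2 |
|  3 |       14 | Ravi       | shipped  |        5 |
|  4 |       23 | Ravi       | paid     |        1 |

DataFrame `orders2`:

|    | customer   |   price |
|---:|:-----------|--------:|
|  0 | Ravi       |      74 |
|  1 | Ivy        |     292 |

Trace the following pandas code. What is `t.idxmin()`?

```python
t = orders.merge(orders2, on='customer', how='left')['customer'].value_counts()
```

merge on 'customer' (how='left') → 5 rows:
   refund customer   status  rating  price
0      44     Ravi     paid       3     74
1      12      Ivy  pending       3    292
2      72     Ravi  shipped       2     74
3      14     Ravi  shipped       5     74
4      23     Ravi     paid       1     74
value_counts of customer:
customer
Ravi    4
Ivy     1
Name: count, dtype: int64

Ivy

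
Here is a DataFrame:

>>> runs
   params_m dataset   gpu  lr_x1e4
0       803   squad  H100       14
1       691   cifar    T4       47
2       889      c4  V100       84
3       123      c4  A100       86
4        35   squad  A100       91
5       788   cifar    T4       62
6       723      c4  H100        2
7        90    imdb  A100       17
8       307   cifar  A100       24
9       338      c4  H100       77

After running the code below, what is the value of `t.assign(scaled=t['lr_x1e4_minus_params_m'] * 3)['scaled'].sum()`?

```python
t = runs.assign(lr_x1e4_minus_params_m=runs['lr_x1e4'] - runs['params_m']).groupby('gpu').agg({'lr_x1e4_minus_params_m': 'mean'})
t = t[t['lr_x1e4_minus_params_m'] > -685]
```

add column lr_x1e4_minus_params_m = runs['lr_x1e4'] - runs['params_m']:
   params_m dataset   gpu  lr_x1e4  lr_x1e4_minus_params_m
0       803   squad  H100       14                    -789
1       691   cifar    T4       47                    -644
2       889      c4  V100       84                    -805
3       123      c4  A100       86                     -37
4        35   squad  A100       91                      56
5       788   cifar    T4       62                    -726
6       723      c4  H100        2                    -721
7        90    imdb  A100       17                     -73
8       307   cifar  A100       24                    -283
9       338      c4  H100       77                    -261
group by gpu, mean of lr_x1e4_minus_params_m:
      lr_x1e4_minus_params_m
gpu                         
A100              -84.250000
H100             -590.333333
T4               -685.000000
V100             -805.000000
filter rows where lr_x1e4_minus_params_m > -685:
      lr_x1e4_minus_params_m
gpu                         
A100              -84.250000
H100             -590.333333
add column scaled = t['lr_x1e4_minus_params_m'] * 3:
      lr_x1e4_minus_params_m   scaled
gpu                                  
A100              -84.250000  -252.75
H100             -590.333333 -1771.00

-2023.75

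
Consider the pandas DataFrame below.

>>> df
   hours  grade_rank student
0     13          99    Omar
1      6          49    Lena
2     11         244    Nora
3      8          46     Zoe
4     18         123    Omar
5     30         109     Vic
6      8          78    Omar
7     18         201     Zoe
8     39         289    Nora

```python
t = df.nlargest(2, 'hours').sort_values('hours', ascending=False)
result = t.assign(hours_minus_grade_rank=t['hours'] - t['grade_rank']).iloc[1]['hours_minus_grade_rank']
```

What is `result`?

take 2 rows with largest hours:
   hours  grade_rank student
8     39         289    Nora
5     30         109     Vic
sort by hours descending:
   hours  grade_rank student
8     39         289    Nora
5     30         109     Vic
add column hours_minus_grade_rank = t['hours'] - t['grade_rank']:
   hours  grade_rank student  hours_minus_grade_rank
8     39         289    Nora                    -250
5     30         109     Vic                     -79
Taking the value at position 1, column 'hours_minus_grade_rank' gives -79.

-79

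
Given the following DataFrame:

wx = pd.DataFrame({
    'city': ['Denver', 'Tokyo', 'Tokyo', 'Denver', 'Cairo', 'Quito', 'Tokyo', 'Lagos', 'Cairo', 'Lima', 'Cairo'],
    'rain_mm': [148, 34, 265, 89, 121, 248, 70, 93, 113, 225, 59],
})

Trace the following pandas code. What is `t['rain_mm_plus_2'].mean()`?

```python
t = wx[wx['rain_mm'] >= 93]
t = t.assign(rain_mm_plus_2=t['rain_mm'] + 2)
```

filter rows where rain_mm >= 93:
     city  rain_mm
0  Denver      148
2   Tokyo      265
4   Cairo      121
5   Quito      248
7   Lagos       93
8   Cairo      113
9    Lima      225
add column rain_mm_plus_2 = t['rain_mm'] + 2:
     city  rain_mm  rain_mm_plus_2
0  Denver      148             150
2   Tokyo      265             267
4   Cairo      121             123
5   Quito      248             250
7   Lagos       93              95
8   Cairo      113             115
9    Lima      225             227
mean of column 'rain_mm_plus_2' → 175.285714286

175.285714286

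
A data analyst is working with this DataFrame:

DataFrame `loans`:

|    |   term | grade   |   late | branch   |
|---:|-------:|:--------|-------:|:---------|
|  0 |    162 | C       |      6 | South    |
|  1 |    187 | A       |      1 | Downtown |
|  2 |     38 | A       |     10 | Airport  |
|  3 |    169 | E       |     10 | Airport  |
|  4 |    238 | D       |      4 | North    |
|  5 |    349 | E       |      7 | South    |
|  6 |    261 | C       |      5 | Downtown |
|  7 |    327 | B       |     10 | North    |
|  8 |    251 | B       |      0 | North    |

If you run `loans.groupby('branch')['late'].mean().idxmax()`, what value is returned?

Airport

group by branch, mean of late:
branch
Airport     10.000000
Downtown     3.000000
North        4.666667
South        6.500000
Name: late, dtype: float64
Reading off the label with the largest value, we get Airport.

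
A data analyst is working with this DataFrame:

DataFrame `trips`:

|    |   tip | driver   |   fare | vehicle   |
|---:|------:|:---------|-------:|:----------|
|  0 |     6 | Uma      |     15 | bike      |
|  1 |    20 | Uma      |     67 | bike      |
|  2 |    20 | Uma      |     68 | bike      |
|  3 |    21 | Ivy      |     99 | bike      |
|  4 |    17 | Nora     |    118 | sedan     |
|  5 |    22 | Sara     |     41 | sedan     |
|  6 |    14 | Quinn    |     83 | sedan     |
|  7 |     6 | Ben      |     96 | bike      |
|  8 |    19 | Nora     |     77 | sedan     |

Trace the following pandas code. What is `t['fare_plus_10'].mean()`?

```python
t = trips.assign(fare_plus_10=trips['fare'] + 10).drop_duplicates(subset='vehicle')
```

76.5

add column fare_plus_10 = trips['fare'] + 10:
   tip driver  fare vehicle  fare_plus_10
0    6    Uma    15    bike            25
1   20    Uma    67    bike            77
2   20    Uma    68    bike            78
3   21    Ivy    99    bike           109
4   17   Nora   118   sedan           128
5   22   Sara    41   sedan            51
6   14  Quinn    83   sedan            93
7    6    Ben    96    bike           106
8   19   Nora    77   sedan            87
drop duplicate vehicle (keep=first):
   tip driver  fare vehicle  fare_plus_10
0    6    Uma    15    bike            25
4   17   Nora   118   sedan           128
Then the mean of column 'fare_plus_10': 76.5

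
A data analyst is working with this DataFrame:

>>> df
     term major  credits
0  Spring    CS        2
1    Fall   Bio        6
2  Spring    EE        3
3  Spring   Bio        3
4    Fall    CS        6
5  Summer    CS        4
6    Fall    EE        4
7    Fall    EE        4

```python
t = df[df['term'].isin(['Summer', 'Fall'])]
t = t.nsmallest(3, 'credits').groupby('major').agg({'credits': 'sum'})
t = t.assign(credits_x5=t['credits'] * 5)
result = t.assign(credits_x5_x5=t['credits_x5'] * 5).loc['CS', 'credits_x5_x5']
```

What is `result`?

100

filter rows where term in ['Summer', 'Fall']:
     term major  credits
1    Fall   Bio        6
4    Fall    CS        6
5  Summer    CS        4
6    Fall    EE        4
7    Fall    EE        4
take 3 rows with smallest credits:
     term major  credits
5  Summer    CS        4
6    Fall    EE        4
7    Fall    EE        4
group by major, sum of credits:
       credits
major         
CS           4
EE           8
add column credits_x5 = t['credits'] * 5:
       credits  credits_x5
major                     
CS           4          20
EE           8          40
add column credits_x5_x5 = t['credits_x5'] * 5:
       credits  credits_x5  credits_x5_x5
major                                    
CS           4          20            100
EE           8          40            200
Reading off the value at row 'CS', column 'credits_x5_x5', we get 100.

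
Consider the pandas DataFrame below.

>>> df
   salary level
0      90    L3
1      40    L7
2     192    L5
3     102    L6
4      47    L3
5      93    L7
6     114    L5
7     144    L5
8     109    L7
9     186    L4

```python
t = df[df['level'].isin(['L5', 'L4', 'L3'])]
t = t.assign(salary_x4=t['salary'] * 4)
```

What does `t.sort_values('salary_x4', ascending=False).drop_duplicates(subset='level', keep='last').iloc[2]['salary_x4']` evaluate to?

188

filter rows where level in ['L5', 'L4', 'L3']:
   salary level
0      90    L3
2     192    L5
4      47    L3
6     114    L5
7     144    L5
9     186    L4
add column salary_x4 = t['salary'] * 4:
   salary level  salary_x4
0      90    L3        360
2     192    L5        768
4      47    L3        188
6     114    L5        456
7     144    L5        576
9     186    L4        744
sort by salary_x4 descending:
   salary level  salary_x4
2     192    L5        768
9     186    L4        744
7     144    L5        576
6     114    L5        456
0      90    L3        360
4      47    L3        188
drop duplicate level (keep=last):
   salary level  salary_x4
9     186    L4        744
6     114    L5        456
4      47    L3        188
Reading off the value at position 2, column 'salary_x4', we get 188.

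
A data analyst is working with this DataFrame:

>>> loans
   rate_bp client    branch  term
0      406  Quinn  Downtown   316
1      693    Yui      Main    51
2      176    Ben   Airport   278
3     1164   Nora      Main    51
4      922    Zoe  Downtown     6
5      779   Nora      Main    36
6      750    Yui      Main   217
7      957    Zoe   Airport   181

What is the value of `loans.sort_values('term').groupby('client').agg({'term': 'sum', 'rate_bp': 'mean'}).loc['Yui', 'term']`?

sort by term:
   rate_bp client    branch  term
4      922    Zoe  Downtown     6
5      779   Nora      Main    36
1      693    Yui      Main    51
3     1164   Nora      Main    51
7      957    Zoe   Airport   181
6      750    Yui      Main   217
2      176    Ben   Airport   278
0      406  Quinn  Downtown   316
group by client: sum(term), mean(rate_bp):
        term  rate_bp
client               
Ben      278    176.0
Nora      87    971.5
Quinn    316    406.0
Yui      268    721.5
Zoe      187    939.5
Reading off the value at row 'Yui', column 'term', we get 268.

268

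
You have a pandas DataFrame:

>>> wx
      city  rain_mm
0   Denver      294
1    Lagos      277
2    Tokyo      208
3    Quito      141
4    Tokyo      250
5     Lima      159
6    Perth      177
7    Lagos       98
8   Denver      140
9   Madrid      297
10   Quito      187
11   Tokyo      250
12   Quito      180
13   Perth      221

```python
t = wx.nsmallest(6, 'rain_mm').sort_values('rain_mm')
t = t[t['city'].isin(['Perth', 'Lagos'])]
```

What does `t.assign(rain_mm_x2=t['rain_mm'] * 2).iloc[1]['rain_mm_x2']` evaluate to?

354

take 6 rows with smallest rain_mm:
      city  rain_mm
7    Lagos       98
8   Denver      140
3    Quito      141
5     Lima      159
6    Perth      177
12   Quito      180
sort by rain_mm:
      city  rain_mm
7    Lagos       98
8   Denver      140
3    Quito      141
5     Lima      159
6    Perth      177
12   Quito      180
filter rows where city in ['Perth', 'Lagos']:
    city  rain_mm
7  Lagos       98
6  Perth      177
add column rain_mm_x2 = t['rain_mm'] * 2:
    city  rain_mm  rain_mm_x2
7  Lagos       98         196
6  Perth      177         354
The value at position 1, column 'rain_mm_x2' is 354.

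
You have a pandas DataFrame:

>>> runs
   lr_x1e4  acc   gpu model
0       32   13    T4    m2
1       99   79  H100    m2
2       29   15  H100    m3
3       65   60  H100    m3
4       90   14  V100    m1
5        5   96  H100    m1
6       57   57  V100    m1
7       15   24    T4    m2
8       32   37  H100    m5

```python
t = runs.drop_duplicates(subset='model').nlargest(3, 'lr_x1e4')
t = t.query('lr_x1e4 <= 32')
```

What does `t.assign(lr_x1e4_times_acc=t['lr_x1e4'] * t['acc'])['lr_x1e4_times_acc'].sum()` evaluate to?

1600

drop duplicate model (keep=first):
   lr_x1e4  acc   gpu model
0       32   13    T4    m2
2       29   15  H100    m3
4       90   14  V100    m1
8       32   37  H100    m5
take 3 rows with largest lr_x1e4:
   lr_x1e4  acc   gpu model
4       90   14  V100    m1
0       32   13    T4    m2
8       32   37  H100    m5
filter rows where lr_x1e4 <= 32:
   lr_x1e4  acc   gpu model
0       32   13    T4    m2
8       32   37  H100    m5
add column lr_x1e4_times_acc = t['lr_x1e4'] * t['acc']:
   lr_x1e4  acc   gpu model  lr_x1e4_times_acc
0       32   13    T4    m2                416
8       32   37  H100    m5               1184
So sum() = 1600.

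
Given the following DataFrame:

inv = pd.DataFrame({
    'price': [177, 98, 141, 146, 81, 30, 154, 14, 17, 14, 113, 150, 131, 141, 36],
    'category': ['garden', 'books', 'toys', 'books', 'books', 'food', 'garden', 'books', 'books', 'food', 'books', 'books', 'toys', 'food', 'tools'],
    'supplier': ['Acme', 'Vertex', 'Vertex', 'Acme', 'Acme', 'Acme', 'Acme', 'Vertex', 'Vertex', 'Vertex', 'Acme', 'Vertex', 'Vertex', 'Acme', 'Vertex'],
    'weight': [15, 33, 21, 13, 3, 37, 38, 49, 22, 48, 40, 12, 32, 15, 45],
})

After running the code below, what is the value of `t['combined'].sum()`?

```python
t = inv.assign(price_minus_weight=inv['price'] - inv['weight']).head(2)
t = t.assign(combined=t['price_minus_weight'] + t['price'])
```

add column price_minus_weight = inv['price'] - inv['weight']:
    price category supplier  weight  price_minus_weight
0     177   garden     Acme      15                 162
1      98    books   Vertex      33                  65
2     141     toys   Vertex      21                 120
3     146    books     Acme      13                 133
4      81    books     Acme       3                  78
5      30     food     Acme      37                  -7
6     154   garden     Acme      38                 116
7      14    books   Vertex      49                 -35
8      17    books   Vertex      22                  -5
9      14     food   Vertex      48                 -34
10    113    books     Acme      40                  73
11    150    books   Vertex      12                 138
12    131     toys   Vertex      32                  99
13    141     food     Acme      15                 126
14     36    tools   Vertex      45                  -9
take first 2 rows:
   price category supplier  weight  price_minus_weight
0    177   garden     Acme      15                 162
1     98    books   Vertex      33                  65
add column combined = t['price_minus_weight'] + t['price']:
   price category supplier  weight  price_minus_weight  combined
0    177   garden     Acme      15                 162       339
1     98    books   Vertex      33                  65       163
Then the sum of column 'combined': 502

502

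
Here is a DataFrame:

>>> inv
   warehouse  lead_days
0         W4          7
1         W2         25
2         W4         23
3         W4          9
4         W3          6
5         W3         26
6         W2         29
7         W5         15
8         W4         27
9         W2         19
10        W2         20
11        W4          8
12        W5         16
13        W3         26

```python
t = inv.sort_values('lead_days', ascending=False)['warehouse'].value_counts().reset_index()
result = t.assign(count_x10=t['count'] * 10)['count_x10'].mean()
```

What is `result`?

35.0

sort by lead_days descending:
   warehouse  lead_days
6         W2         29
8         W4         27
5         W3         26
13        W3         26
1         W2         25
2         W4         23
10        W2         20
9         W2         19
12        W5         16
7         W5         15
3         W4          9
11        W4          8
0         W4          7
4         W3          6
value_counts of warehouse:
warehouse
W4    5
W2    4
W3    3
W5    2
Name: count, dtype: int64
reset_index():
  warehouse  count
0        W4      5
1        W2      4
2        W3      3
3        W5      2
add column count_x10 = t['count'] * 10:
  warehouse  count  count_x10
0        W4      5         50
1        W2      4         40
2        W3      3         30
3        W5      2         20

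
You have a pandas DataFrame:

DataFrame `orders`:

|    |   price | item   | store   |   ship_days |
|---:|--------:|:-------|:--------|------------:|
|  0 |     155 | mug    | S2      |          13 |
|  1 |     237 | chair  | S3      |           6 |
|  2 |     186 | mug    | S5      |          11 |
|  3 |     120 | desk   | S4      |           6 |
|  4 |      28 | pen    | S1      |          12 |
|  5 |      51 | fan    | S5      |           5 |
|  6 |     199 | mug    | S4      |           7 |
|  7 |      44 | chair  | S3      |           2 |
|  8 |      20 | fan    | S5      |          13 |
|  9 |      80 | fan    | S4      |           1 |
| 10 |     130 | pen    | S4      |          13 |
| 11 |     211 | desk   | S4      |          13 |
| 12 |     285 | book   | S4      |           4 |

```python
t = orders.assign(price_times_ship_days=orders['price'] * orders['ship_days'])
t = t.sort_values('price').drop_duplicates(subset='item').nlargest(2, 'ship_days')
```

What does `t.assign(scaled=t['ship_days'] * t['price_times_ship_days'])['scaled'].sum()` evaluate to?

29575

add column price_times_ship_days = orders['price'] * orders['ship_days']:
    price   item store  ship_days  price_times_ship_days
0     155    mug    S2         13                   2015
1     237  chair    S3          6                   1422
2     186    mug    S5         11                   2046
3     120   desk    S4          6                    720
4      28    pen    S1         12                    336
5      51    fan    S5          5                    255
6     199    mug    S4          7                   1393
7      44  chair    S3          2                     88
8      20    fan    S5         13                    260
9      80    fan    S4          1                     80
10    130    pen    S4         13                   1690
11    211   desk    S4         13                   2743
12    285   book    S4          4                   1140
sort by price:
    price   item store  ship_days  price_times_ship_days
8      20    fan    S5         13                    260
4      28    pen    S1         12                    336
7      44  chair    S3          2                     88
5      51    fan    S5          5                    255
9      80    fan    S4          1                     80
3     120   desk    S4          6                    720
10    130    pen    S4         13                   1690
0     155    mug    S2         13                   2015
2     186    mug    S5         11                   2046
6     199    mug    S4          7                   1393
11    211   desk    S4         13                   2743
1     237  chair    S3          6                   1422
12    285   book    S4          4                   1140
drop duplicate item (keep=first):
    price   item store  ship_days  price_times_ship_days
8      20    fan    S5         13                    260
4      28    pen    S1         12                    336
7      44  chair    S3          2                     88
3     120   desk    S4          6                    720
0     155    mug    S2         13                   2015
12    285   book    S4          4                   1140
take 2 rows with largest ship_days:
   price item store  ship_days  price_times_ship_days
8     20  fan    S5         13                    260
0    155  mug    S2         13                   2015
add column scaled = t['ship_days'] * t['price_times_ship_days']:
   price item store  ship_days  price_times_ship_days  scaled
8     20  fan    S5         13                    260    3380
0    155  mug    S2         13                   2015   26195
Finally, sum of column 'scaled' = 29575.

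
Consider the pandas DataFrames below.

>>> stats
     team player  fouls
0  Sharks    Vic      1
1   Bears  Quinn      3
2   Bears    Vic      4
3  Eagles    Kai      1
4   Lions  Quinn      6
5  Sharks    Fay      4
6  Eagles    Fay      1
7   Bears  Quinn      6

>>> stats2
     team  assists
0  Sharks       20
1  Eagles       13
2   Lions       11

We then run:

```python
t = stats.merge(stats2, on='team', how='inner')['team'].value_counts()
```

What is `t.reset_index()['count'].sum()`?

merge on 'team' (how='inner') → 5 rows:
     team player  fouls  assists
0  Sharks    Vic      1       20
1  Eagles    Kai      1       13
2   Lions  Quinn      6       11
3  Sharks    Fay      4       20
4  Eagles    Fay      1       13
value_counts of team:
team
Sharks    2
Eagles    2
Lions     1
Name: count, dtype: int64
reset_index():
     team  count
0  Sharks      2
1  Eagles      2
2   Lions      1
Reading off the sum of column 'count', we get 5.

5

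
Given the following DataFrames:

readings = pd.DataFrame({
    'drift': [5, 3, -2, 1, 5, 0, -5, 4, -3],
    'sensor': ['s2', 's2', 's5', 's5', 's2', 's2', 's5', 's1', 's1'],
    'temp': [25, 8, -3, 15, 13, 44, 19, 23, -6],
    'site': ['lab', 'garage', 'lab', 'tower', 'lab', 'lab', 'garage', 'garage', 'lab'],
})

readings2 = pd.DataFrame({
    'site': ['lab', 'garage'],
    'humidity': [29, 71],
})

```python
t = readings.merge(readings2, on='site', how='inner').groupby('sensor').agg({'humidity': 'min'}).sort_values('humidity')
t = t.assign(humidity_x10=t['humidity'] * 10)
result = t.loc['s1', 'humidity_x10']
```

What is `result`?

290

merge on 'site' (how='inner') → 8 rows:
   drift sensor  temp    site  humidity
0      5     s2    25     lab        29
1      3     s2     8  garage        71
2     -2     s5    -3     lab        29
3      5     s2    13     lab        29
4      0     s2    44     lab        29
5     -5     s5    19  garage        71
6      4     s1    23  garage        71
7     -3     s1    -6     lab        29
group by sensor, min of humidity:
        humidity
sensor          
s1            29
s2            29
s5            29
sort by humidity:
        humidity
sensor          
s1            29
s2            29
s5            29
add column humidity_x10 = t['humidity'] * 10:
        humidity  humidity_x10
sensor                        
s1            29           290
s2            29           290
s5            29           290
Then the value at row 's1', column 'humidity_x10': 290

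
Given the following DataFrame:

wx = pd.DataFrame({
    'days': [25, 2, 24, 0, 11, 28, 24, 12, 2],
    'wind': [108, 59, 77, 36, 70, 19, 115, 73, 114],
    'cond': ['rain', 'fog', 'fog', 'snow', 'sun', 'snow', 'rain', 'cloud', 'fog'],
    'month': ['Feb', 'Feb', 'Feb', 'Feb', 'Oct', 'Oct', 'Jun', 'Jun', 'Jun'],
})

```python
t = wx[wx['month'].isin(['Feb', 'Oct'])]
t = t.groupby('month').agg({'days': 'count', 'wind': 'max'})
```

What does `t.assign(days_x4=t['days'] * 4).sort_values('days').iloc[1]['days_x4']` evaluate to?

16

filter rows where month in ['Feb', 'Oct']:
   days  wind  cond month
0    25   108  rain   Feb
1     2    59   fog   Feb
2    24    77   fog   Feb
3     0    36  snow   Feb
4    11    70   sun   Oct
5    28    19  snow   Oct
group by month: count(days), max(wind):
       days  wind
month            
Feb       4   108
Oct       2    70
add column days_x4 = t['days'] * 4:
       days  wind  days_x4
month                     
Feb       4   108       16
Oct       2    70        8
sort by days:
       days  wind  days_x4
month                     
Oct       2    70        8
Feb       4   108       16
Then the value at position 1, column 'days_x4': 16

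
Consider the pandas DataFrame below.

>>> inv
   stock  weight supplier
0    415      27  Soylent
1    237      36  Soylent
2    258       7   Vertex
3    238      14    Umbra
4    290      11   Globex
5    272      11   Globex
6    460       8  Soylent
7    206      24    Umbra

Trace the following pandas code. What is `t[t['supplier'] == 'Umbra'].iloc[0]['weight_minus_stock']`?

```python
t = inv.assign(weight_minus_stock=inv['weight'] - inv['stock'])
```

add column weight_minus_stock = inv['weight'] - inv['stock']:
   stock  weight supplier  weight_minus_stock
0    415      27  Soylent                -388
1    237      36  Soylent                -201
2    258       7   Vertex                -251
3    238      14    Umbra                -224
4    290      11   Globex                -279
5    272      11   Globex                -261
6    460       8  Soylent                -452
7    206      24    Umbra                -182
filter rows where supplier == 'Umbra':
   stock  weight supplier  weight_minus_stock
3    238      14    Umbra                -224
7    206      24    Umbra                -182
So iloc[0]['weight_minus_stock'] = -224.

-224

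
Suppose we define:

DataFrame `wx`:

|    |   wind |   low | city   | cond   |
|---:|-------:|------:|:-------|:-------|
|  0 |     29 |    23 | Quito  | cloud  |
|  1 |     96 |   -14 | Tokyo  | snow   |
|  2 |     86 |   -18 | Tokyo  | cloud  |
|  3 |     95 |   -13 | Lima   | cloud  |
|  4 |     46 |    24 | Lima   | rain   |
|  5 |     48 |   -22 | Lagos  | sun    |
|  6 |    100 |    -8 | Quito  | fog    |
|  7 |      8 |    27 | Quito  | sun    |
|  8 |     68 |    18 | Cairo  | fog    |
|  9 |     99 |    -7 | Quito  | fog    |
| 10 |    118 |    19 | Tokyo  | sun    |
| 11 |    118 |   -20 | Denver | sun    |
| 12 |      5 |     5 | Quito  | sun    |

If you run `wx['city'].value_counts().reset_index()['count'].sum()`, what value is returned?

13

value_counts of city:
city
Quito     5
Tokyo     3
Lima      2
Lagos     1
Cairo     1
Denver    1
Name: count, dtype: int64
reset_index():
     city  count
0   Quito      5
1   Tokyo      3
2    Lima      2
3   Lagos      1
4   Cairo      1
5  Denver      1
Hence 13.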